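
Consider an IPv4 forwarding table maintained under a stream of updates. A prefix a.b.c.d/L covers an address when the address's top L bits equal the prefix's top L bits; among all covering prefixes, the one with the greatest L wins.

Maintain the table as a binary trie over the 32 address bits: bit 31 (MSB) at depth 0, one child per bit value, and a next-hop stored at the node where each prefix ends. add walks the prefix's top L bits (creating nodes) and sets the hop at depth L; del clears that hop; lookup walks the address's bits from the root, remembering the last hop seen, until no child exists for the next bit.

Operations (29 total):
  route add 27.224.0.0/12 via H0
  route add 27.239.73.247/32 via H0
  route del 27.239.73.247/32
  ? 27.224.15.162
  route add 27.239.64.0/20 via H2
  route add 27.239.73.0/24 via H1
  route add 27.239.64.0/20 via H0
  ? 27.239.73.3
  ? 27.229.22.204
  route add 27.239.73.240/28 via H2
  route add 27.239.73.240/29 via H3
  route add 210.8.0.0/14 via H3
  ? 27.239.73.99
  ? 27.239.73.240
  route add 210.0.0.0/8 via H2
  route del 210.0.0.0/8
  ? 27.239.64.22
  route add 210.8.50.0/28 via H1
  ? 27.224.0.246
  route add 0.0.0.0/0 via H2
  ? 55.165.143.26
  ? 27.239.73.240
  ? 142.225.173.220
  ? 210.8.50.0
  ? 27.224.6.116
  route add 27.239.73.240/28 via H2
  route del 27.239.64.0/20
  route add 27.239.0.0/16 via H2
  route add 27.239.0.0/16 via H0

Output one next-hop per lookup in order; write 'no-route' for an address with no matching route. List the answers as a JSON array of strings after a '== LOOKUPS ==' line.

Apply in order:
  + 27.224.0.0/12 (H0) depth=12
  + 27.239.73.247/32 (H0) depth=32
  - 27.239.73.247/32 clear@32
  lookup 27.224.15.162: bits 000110111110 walk d0:-→d1:-→d2:-→d3:-→d4:-→d5:-→d6:-→d7:-→d8:-→d9:-→d10:-→d11:-→d12:H0 -> H0
  + 27.239.64.0/20 (H2) depth=20
  + 27.239.73.0/24 (H1) depth=24
  + 27.239.64.0/20 (H0) depth=20
  lookup 27.239.73.3: bits 000110111110111101001001 walk d0:-→d1:-→d2:-→d3:-→d4:-→d5:-→d6:-→d7:-→d8:-→d9:-→d10:-→d11:-→d12:H0→d13:-→d14:-→d15:-→d16:-→d17:-→d18:-→d19:-→d20:H0→d21:-→d22:-→d23:-→d24:H1 -> H1
  lookup 27.229.22.204: bits 000110111110 walk d0:-→d1:-→d2:-→d3:-→d4:-→d5:-→d6:-→d7:-→d8:-→d9:-→d10:-→d11:-→d12:H0 -> H0
  + 27.239.73.240/28 (H2) depth=28
  + 27.239.73.240/29 (H3) depth=29
  + 210.8.0.0/14 (H3) depth=14
  lookup 27.239.73.99: bits 000110111110111101001001 walk d0:-→d1:-→d2:-→d3:-→d4:-→d5:-→d6:-→d7:-→d8:-→d9:-→d10:-→d11:-→d12:H0→d13:-→d14:-→d15:-→d16:-→d17:-→d18:-→d19:-→d20:H0→d21:-→d22:-→d23:-→d24:H1 -> H1
  lookup 27.239.73.240: bits 00011011111011110100100111110 walk d0:-→d1:-→d2:-→d3:-→d4:-→d5:-→d6:-→d7:-→d8:-→d9:-→d10:-→d11:-→d12:H0→d13:-→d14:-→d15:-→d16:-→d17:-→d18:-→d19:-→d20:H0→d21:-→d22:-→d23:-→d24:H1→d25:-→d26:-→d27:-→d28:H2→d29:H3 -> H3
  + 210.0.0.0/8 (H2) depth=8
  - 210.0.0.0/8 clear@8
  lookup 27.239.64.22: bits 00011011111011110100 walk d0:-→d1:-→d2:-→d3:-→d4:-→d5:-→d6:-→d7:-→d8:-→d9:-→d10:-→d11:-→d12:H0→d13:-→d14:-→d15:-→d16:-→d17:-→d18:-→d19:-→d20:H0 -> H0
  + 210.8.50.0/28 (H1) depth=28
  lookup 27.224.0.246: bits 000110111110 walk d0:-→d1:-→d2:-→d3:-→d4:-→d5:-→d6:-→d7:-→d8:-→d9:-→d10:-→d11:-→d12:H0 -> H0
  + 0.0.0.0/0 (H2) depth=0
  lookup 55.165.143.26: bits 00 walk d0:H2→d1:-→d2:- -> H2
  lookup 27.239.73.240: bits 00011011111011110100100111110 walk d0:H2→d1:-→d2:-→d3:-→d4:-→d5:-→d6:-→d7:-→d8:-→d9:-→d10:-→d11:-→d12:H0→d13:-→d14:-→d15:-→d16:-→d17:-→d18:-→d19:-→d20:H0→d21:-→d22:-→d23:-→d24:H1→d25:-→d26:-→d27:-→d28:H2→d29:H3 -> H3
  lookup 142.225.173.220: bits 1 walk d0:H2→d1:- -> H2
  lookup 210.8.50.0: bits 1101001000001000001100100000 walk d0:H2→d1:-→d2:-→d3:-→d4:-→d5:-→d6:-→d7:-→d8:-→d9:-→d10:-→d11:-→d12:-→d13:-→d14:H3→d15:-→d16:-→d17:-→d18:-→d19:-→d20:-→d21:-→d22:-→d23:-→d24:-→d25:-→d26:-→d27:-→d28:H1 -> H1
  lookup 27.224.6.116: bits 000110111110 walk d0:H2→d1:-→d2:-→d3:-→d4:-→d5:-→d6:-→d7:-→d8:-→d9:-→d10:-→d11:-→d12:H0 -> H0
  + 27.239.73.240/28 (H2) depth=28
  - 27.239.64.0/20 clear@20
  + 27.239.0.0/16 (H2) depth=16
  + 27.239.0.0/16 (H0) depth=16

== LOOKUPS ==
["H0","H1","H0","H1","H3","H0","H0","H2","H3","H2","H1","H0"]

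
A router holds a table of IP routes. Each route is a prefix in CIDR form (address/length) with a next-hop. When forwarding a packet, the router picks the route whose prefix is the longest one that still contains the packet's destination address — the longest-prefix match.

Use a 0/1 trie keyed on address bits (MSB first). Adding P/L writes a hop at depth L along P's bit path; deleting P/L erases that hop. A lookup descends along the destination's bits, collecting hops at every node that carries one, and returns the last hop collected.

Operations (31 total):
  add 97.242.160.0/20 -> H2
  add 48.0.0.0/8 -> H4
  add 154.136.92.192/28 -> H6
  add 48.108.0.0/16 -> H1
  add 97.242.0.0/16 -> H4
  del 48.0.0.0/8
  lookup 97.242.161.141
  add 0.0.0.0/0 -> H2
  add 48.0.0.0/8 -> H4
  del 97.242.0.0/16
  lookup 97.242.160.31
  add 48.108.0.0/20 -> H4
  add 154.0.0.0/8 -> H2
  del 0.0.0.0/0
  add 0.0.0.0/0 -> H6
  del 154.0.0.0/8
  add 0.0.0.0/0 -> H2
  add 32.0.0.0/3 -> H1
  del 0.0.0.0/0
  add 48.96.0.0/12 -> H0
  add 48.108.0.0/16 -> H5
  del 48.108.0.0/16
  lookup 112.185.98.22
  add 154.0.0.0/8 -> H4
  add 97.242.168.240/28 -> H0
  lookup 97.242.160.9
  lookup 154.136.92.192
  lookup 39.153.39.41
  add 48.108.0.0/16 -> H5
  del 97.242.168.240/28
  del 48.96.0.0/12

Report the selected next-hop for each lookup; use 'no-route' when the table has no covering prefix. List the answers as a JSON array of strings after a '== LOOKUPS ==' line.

Apply in order:
  + 97.242.160.0/20 (H2) depth=20
  + 48.0.0.0/8 (H4) depth=8
  + 154.136.92.192/28 (H6) depth=28
  + 48.108.0.0/16 (H1) depth=16
  + 97.242.0.0/16 (H4) depth=16
  - 48.0.0.0/8 clear@8
  ? 97.242.161.141  path d0:-→d1:-→d2:-→d3:-→d4:-→d5:-→d6:-→d7:-→d8:-→d9:-→d10:-→d11:-→d12:-→d13:-→d14:-→d15:-→d16:H4→d17:-→d18:-→d19:-→d20:H2  best=H2
  + 0.0.0.0/0 (H2) depth=0
  + 48.0.0.0/8 (H4) depth=8
  - 97.242.0.0/16 clear@16
  ? 97.242.160.31  path d0:H2→d1:-→d2:-→d3:-→d4:-→d5:-→d6:-→d7:-→d8:-→d9:-→d10:-→d11:-→d12:-→d13:-→d14:-→d15:-→d16:-→d17:-→d18:-→d19:-→d20:H2  best=H2
  + 48.108.0.0/20 (H4) depth=20
  + 154.0.0.0/8 (H2) depth=8
  - 0.0.0.0/0 clear@0
  + 0.0.0.0/0 (H6) depth=0
  - 154.0.0.0/8 clear@8
  + 0.0.0.0/0 (H2) depth=0
  + 32.0.0.0/3 (H1) depth=3
  - 0.0.0.0/0 clear@0
  + 48.96.0.0/12 (H0) depth=12
  + 48.108.0.0/16 (H5) depth=16
  - 48.108.0.0/16 clear@16
  ? 112.185.98.22  path d0:-→d1:-→d2:-→d3:-  best=no-route
  + 154.0.0.0/8 (H4) depth=8
  + 97.242.168.240/28 (H0) depth=28
  ? 97.242.160.9  path d0:-→d1:-→d2:-→d3:-→d4:-→d5:-→d6:-→d7:-→d8:-→d9:-→d10:-→d11:-→d12:-→d13:-→d14:-→d15:-→d16:-→d17:-→d18:-→d19:-→d20:H2  best=H2
  ? 154.136.92.192  path d0:-→d1:-→d2:-→d3:-→d4:-→d5:-→d6:-→d7:-→d8:H4→d9:-→d10:-→d11:-→d12:-→d13:-→d14:-→d15:-→d16:-→d17:-→d18:-→d19:-→d20:-→d21:-→d22:-→d23:-→d24:-→d25:-→d26:-→d27:-→d28:H6  best=H6
  ? 39.153.39.41  path d0:-→d1:-→d2:-→d3:H1  best=H1
  + 48.108.0.0/16 (H5) depth=16
  - 97.242.168.240/28 clear@28
  - 48.96.0.0/12 clear@12

== LOOKUPS ==
["H2","H2","no-route","H2","H6","H1"]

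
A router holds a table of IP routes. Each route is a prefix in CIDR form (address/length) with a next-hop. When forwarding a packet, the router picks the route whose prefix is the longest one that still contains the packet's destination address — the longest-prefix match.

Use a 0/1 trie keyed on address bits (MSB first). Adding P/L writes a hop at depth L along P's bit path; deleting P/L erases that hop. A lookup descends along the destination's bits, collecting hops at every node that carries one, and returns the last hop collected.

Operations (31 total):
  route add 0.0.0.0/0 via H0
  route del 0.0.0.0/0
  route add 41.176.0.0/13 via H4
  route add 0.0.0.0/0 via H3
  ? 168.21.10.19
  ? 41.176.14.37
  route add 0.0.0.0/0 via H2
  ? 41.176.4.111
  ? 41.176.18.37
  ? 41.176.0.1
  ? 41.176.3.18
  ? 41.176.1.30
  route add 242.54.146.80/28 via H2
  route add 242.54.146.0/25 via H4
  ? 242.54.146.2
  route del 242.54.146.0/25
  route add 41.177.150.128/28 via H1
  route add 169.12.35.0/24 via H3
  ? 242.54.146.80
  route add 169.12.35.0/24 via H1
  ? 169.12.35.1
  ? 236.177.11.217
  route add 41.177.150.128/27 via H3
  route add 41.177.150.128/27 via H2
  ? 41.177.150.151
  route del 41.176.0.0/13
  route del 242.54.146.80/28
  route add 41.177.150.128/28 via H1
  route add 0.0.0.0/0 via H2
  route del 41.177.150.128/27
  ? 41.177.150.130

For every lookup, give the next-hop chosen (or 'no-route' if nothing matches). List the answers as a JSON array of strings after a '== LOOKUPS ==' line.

Trace:
  + 0.0.0.0/0 (H0) depth=0
  - 0.0.0.0/0 clear@0
  + 41.176.0.0/13 (H4) depth=13
  + 0.0.0.0/0 (H3) depth=0
  lookup 168.21.10.19: bits ε walk d0:H3 -> H3
  lookup 41.176.14.37: bits 0010100110110 walk d0:H3→d1:-→d2:-→d3:-→d4:-→d5:-→d6:-→d7:-→d8:-→d9:-→d10:-→d11:-→d12:-→d13:H4 -> H4
  + 0.0.0.0/0 (H2) depth=0
  lookup 41.176.4.111: bits 0010100110110 walk d0:H2→d1:-→d2:-→d3:-→d4:-→d5:-→d6:-→d7:-→d8:-→d9:-→d10:-→d11:-→d12:-→d13:H4 -> H4
  lookup 41.176.18.37: bits 0010100110110 walk d0:H2→d1:-→d2:-→d3:-→d4:-→d5:-→d6:-→d7:-→d8:-→d9:-→d10:-→d11:-→d12:-→d13:H4 -> H4
  lookup 41.176.0.1: bits 0010100110110 walk d0:H2→d1:-→d2:-→d3:-→d4:-→d5:-→d6:-→d7:-→d8:-→d9:-→d10:-→d11:-→d12:-→d13:H4 -> H4
  lookup 41.176.3.18: bits 0010100110110 walk d0:H2→d1:-→d2:-→d3:-→d4:-→d5:-→d6:-→d7:-→d8:-→d9:-→d10:-→d11:-→d12:-→d13:H4 -> H4
  lookup 41.176.1.30: bits 0010100110110 walk d0:H2→d1:-→d2:-→d3:-→d4:-→d5:-→d6:-→d7:-→d8:-→d9:-→d10:-→d11:-→d12:-→d13:H4 -> H4
  + 242.54.146.80/28 (H2) depth=28
  + 242.54.146.0/25 (H4) depth=25
  lookup 242.54.146.2: bits 1111001000110110100100100 walk d0:H2→d1:-→d2:-→d3:-→d4:-→d5:-→d6:-→d7:-→d8:-→d9:-→d10:-→d11:-→d12:-→d13:-→d14:-→d15:-→d16:-→d17:-→d18:-→d19:-→d20:-→d21:-→d22:-→d23:-→d24:-→d25:H4 -> H4
  - 242.54.146.0/25 clear@25
  + 41.177.150.128/28 (H1) depth=28
  + 169.12.35.0/24 (H3) depth=24
  lookup 242.54.146.80: bits 1111001000110110100100100101 walk d0:H2→d1:-→d2:-→d3:-→d4:-→d5:-→d6:-→d7:-→d8:-→d9:-→d10:-→d11:-→d12:-→d13:-→d14:-→d15:-→d16:-→d17:-→d18:-→d19:-→d20:-→d21:-→d22:-→d23:-→d24:-→d25:-→d26:-→d27:-→d28:H2 -> H2
  + 169.12.35.0/24 (H1) depth=24
  lookup 169.12.35.1: bits 101010010000110000100011 walk d0:H2→d1:-→d2:-→d3:-→d4:-→d5:-→d6:-→d7:-→d8:-→d9:-→d10:-→d11:-→d12:-→d13:-→d14:-→d15:-→d16:-→d17:-→d18:-→d19:-→d20:-→d21:-→d22:-→d23:-→d24:H1 -> H1
  lookup 236.177.11.217: bits 111 walk d0:H2→d1:-→d2:-→d3:- -> H2
  + 41.177.150.128/27 (H3) depth=27
  + 41.177.150.128/27 (H2) depth=27
  lookup 41.177.150.151: bits 001010011011000110010110100 walk d0:H2→d1:-→d2:-→d3:-→d4:-→d5:-→d6:-→d7:-→d8:-→d9:-→d10:-→d11:-→d12:-→d13:H4→d14:-→d15:-→d16:-→d17:-→d18:-→d19:-→d20:-→d21:-→d22:-→d23:-→d24:-→d25:-→d26:-→d27:H2 -> H2
  - 41.176.0.0/13 clear@13
  - 242.54.146.80/28 clear@28
  + 41.177.150.128/28 (H1) depth=28
  + 0.0.0.0/0 (H2) depth=0
  - 41.177.150.128/27 clear@27
  lookup 41.177.150.130: bits 0010100110110001100101101000 walk d0:H2→d1:-→d2:-→d3:-→d4:-→d5:-→d6:-→d7:-→d8:-→d9:-→d10:-→d11:-→d12:-→d13:-→d14:-→d15:-→d16:-→d17:-→d18:-→d19:-→d20:-→d21:-→d22:-→d23:-→d24:-→d25:-→d26:-→d27:-→d28:H1 -> H1

== LOOKUPS ==
["H3","H4","H4","H4","H4","H4","H4","H4","H2","H1","H2","H2","H1"]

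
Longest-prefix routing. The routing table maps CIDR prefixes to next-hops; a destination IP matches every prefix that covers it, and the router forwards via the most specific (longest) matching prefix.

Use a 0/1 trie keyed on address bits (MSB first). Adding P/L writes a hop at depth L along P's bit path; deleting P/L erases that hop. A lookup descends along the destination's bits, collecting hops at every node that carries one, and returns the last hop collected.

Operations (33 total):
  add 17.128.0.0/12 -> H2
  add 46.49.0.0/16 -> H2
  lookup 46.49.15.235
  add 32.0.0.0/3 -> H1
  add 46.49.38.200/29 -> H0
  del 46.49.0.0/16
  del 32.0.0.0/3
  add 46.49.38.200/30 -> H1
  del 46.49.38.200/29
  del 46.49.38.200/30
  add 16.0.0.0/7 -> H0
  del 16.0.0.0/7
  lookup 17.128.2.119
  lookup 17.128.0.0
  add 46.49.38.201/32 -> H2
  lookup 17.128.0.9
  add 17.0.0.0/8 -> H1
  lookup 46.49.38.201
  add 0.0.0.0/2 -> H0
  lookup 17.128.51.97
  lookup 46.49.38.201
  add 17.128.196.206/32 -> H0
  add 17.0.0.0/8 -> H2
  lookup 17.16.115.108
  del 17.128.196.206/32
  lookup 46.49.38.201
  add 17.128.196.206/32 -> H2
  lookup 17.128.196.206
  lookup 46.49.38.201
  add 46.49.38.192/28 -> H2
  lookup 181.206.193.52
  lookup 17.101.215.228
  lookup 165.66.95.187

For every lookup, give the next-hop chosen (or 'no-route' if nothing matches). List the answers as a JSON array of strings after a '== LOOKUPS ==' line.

Apply in order:
  + 17.128.0.0/12 (H2) depth=12
  + 46.49.0.0/16 (H2) depth=16
  ? 46.49.15.235  path d0:-→d1:-→d2:-→d3:-→d4:-→d5:-→d6:-→d7:-→d8:-→d9:-→d10:-→d11:-→d12:-→d13:-→d14:-→d15:-→d16:H2  best=H2
  + 32.0.0.0/3 (H1) depth=3
  + 46.49.38.200/29 (H0) depth=29
  del 46.49.0.0/16 (clear depth 16)
  del 32.0.0.0/3 (clear depth 3)
  + 46.49.38.200/30 (H1) depth=30
  del 46.49.38.200/29 (clear depth 29)
  del 46.49.38.200/30 (clear depth 30)
  + 16.0.0.0/7 (H0) depth=7
  del 16.0.0.0/7 (clear depth 7)
  ? 17.128.2.119  path d0:-→d1:-→d2:-→d3:-→d4:-→d5:-→d6:-→d7:-→d8:-→d9:-→d10:-→d11:-→d12:H2  best=H2
  ? 17.128.0.0  path d0:-→d1:-→d2:-→d3:-→d4:-→d5:-→d6:-→d7:-→d8:-→d9:-→d10:-→d11:-→d12:H2  best=H2
  + 46.49.38.201/32 (H2) depth=32
  ? 17.128.0.9  path d0:-→d1:-→d2:-→d3:-→d4:-→d5:-→d6:-→d7:-→d8:-→d9:-→d10:-→d11:-→d12:H2  best=H2
  + 17.0.0.0/8 (H1) depth=8
  ? 46.49.38.201  path d0:-→d1:-→d2:-→d3:-→d4:-→d5:-→d6:-→d7:-→d8:-→d9:-→d10:-→d11:-→d12:-→d13:-→d14:-→d15:-→d16:-→d17:-→d18:-→d19:-→d20:-→d21:-→d22:-→d23:-→d24:-→d25:-→d26:-→d27:-→d28:-→d29:-→d30:-→d31:-→d32:H2  best=H2
  + 0.0.0.0/2 (H0) depth=2
  ? 17.128.51.97  path d0:-→d1:-→d2:H0→d3:-→d4:-→d5:-→d6:-→d7:-→d8:H1→d9:-→d10:-→d11:-→d12:H2  best=H2
  ? 46.49.38.201  path d0:-→d1:-→d2:H0→d3:-→d4:-→d5:-→d6:-→d7:-→d8:-→d9:-→d10:-→d11:-→d12:-→d13:-→d14:-→d15:-→d16:-→d17:-→d18:-→d19:-→d20:-→d21:-→d22:-→d23:-→d24:-→d25:-→d26:-→d27:-→d28:-→d29:-→d30:-→d31:-→d32:H2  best=H2
  + 17.128.196.206/32 (H0) depth=32
  + 17.0.0.0/8 (H2) depth=8
  ? 17.16.115.108  path d0:-→d1:-→d2:H0→d3:-→d4:-→d5:-→d6:-→d7:-→d8:H2  best=H2
  del 17.128.196.206/32 (clear depth 32)
  ? 46.49.38.201  path d0:-→d1:-→d2:H0→d3:-→d4:-→d5:-→d6:-→d7:-→d8:-→d9:-→d10:-→d11:-→d12:-→d13:-→d14:-→d15:-→d16:-→d17:-→d18:-→d19:-→d20:-→d21:-→d22:-→d23:-→d24:-→d25:-→d26:-→d27:-→d28:-→d29:-→d30:-→d31:-→d32:H2  best=H2
  + 17.128.196.206/32 (H2) depth=32
  ? 17.128.196.206  path d0:-→d1:-→d2:H0→d3:-→d4:-→d5:-→d6:-→d7:-→d8:H2→d9:-→d10:-→d11:-→d12:H2→d13:-→d14:-→d15:-→d16:-→d17:-→d18:-→d19:-→d20:-→d21:-→d22:-→d23:-→d24:-→d25:-→d26:-→d27:-→d28:-→d29:-→d30:-→d31:-→d32:H2  best=H2
  ? 46.49.38.201  path d0:-→d1:-→d2:H0→d3:-→d4:-→d5:-→d6:-→d7:-→d8:-→d9:-→d10:-→d11:-→d12:-→d13:-→d14:-→d15:-→d16:-→d17:-→d18:-→d19:-→d20:-→d21:-→d22:-→d23:-→d24:-→d25:-→d26:-→d27:-→d28:-→d29:-→d30:-→d31:-→d32:H2  best=H2
  + 46.49.38.192/28 (H2) depth=28
  ? 181.206.193.52  path d0:-  best=no-route
  ? 17.101.215.228  path d0:-→d1:-→d2:H0→d3:-→d4:-→d5:-→d6:-→d7:-→d8:H2  best=H2
  ? 165.66.95.187  path d0:-  best=no-route

== LOOKUPS ==
["H2","H2","H2","H2","H2","H2","H2","H2","H2","H2","H2","no-route","H2","no-route"]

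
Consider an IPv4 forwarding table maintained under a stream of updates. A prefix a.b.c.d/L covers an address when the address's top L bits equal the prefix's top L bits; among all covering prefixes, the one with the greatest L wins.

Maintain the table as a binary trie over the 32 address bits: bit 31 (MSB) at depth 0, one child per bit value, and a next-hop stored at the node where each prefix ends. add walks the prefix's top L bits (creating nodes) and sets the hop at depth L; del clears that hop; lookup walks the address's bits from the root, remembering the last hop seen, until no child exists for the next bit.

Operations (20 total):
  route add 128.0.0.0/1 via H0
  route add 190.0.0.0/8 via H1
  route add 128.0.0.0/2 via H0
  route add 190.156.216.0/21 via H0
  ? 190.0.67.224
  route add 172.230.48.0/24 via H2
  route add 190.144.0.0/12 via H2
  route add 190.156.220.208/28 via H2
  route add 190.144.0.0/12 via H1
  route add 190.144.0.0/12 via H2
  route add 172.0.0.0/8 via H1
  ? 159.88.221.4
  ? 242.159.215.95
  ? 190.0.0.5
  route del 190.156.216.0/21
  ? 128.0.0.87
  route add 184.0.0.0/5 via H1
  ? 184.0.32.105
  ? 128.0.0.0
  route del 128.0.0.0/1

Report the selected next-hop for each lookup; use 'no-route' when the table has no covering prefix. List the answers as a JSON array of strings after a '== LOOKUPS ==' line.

Trace:
  + 128.0.0.0/1 (H0) depth=1
  + 190.0.0.0/8 (H1) depth=8
  + 128.0.0.0/2 (H0) depth=2
  + 190.156.216.0/21 (H0) depth=21
  Q 190.0.67.224: descend 10111110 ; hops seen [H0,H0,H1] ; pick H1
  + 172.230.48.0/24 (H2) depth=24
  + 190.144.0.0/12 (H2) depth=12
  + 190.156.220.208/28 (H2) depth=28
  + 190.144.0.0/12 (H1) depth=12
  + 190.144.0.0/12 (H2) depth=12
  + 172.0.0.0/8 (H1) depth=8
  Q 159.88.221.4: descend 10 ; hops seen [H0,H0] ; pick H0
  Q 242.159.215.95: descend 1 ; hops seen [H0] ; pick H0
  Q 190.0.0.5: descend 10111110 ; hops seen [H0,H0,H1] ; pick H1
  - 190.156.216.0/21 clear@21
  Q 128.0.0.87: descend 10 ; hops seen [H0,H0] ; pick H0
  + 184.0.0.0/5 (H1) depth=5
  Q 184.0.32.105: descend 10111 ; hops seen [H0,H0,H1] ; pick H1
  Q 128.0.0.0: descend 10 ; hops seen [H0,H0] ; pick H0
  - 128.0.0.0/1 clear@1

== LOOKUPS ==
["H1","H0","H0","H1","H0","H1","H0"]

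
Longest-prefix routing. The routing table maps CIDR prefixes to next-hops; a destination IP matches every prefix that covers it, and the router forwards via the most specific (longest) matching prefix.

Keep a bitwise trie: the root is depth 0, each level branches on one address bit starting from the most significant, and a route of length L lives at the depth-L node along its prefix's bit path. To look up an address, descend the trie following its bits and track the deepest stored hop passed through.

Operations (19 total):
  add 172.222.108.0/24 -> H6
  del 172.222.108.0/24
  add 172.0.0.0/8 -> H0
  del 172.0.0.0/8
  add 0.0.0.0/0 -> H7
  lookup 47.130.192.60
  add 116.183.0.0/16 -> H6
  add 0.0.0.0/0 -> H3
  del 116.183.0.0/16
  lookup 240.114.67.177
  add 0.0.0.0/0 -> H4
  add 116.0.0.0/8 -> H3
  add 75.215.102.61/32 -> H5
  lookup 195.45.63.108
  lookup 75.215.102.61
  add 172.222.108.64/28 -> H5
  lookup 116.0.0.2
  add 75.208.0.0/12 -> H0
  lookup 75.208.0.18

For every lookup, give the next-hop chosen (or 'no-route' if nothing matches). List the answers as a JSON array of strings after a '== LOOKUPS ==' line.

Process each operation:
  add 172.222.108.0/24 -> H6 at depth 24
  - 172.222.108.0/24 clear@24
  add 172.0.0.0/8 -> H0 at depth 8
  - 172.0.0.0/8 clear@8
  add 0.0.0.0/0 -> H7 at depth 0
  Q 47.130.192.60: descend ε ; hops seen [H7] ; pick H7
  add 116.183.0.0/16 -> H6 at depth 16
  add 0.0.0.0/0 -> H3 at depth 0
  - 116.183.0.0/16 clear@16
  Q 240.114.67.177: descend 1 ; hops seen [H3] ; pick H3
  add 0.0.0.0/0 -> H4 at depth 0
  add 116.0.0.0/8 -> H3 at depth 8
  add 75.215.102.61/32 -> H5 at depth 32
  Q 195.45.63.108: descend 1 ; hops seen [H4] ; pick H4
  Q 75.215.102.61: descend 01001011110101110110011000111101 ; hops seen [H4,H5] ; pick H5
  add 172.222.108.64/28 -> H5 at depth 28
  Q 116.0.0.2: descend 01110100 ; hops seen [H4,H3] ; pick H3
  add 75.208.0.0/12 -> H0 at depth 12
  Q 75.208.0.18: descend 0100101111010 ; hops seen [H4,H0] ; pick H0

== LOOKUPS ==
["H7","H3","H4","H5","H3","H0"]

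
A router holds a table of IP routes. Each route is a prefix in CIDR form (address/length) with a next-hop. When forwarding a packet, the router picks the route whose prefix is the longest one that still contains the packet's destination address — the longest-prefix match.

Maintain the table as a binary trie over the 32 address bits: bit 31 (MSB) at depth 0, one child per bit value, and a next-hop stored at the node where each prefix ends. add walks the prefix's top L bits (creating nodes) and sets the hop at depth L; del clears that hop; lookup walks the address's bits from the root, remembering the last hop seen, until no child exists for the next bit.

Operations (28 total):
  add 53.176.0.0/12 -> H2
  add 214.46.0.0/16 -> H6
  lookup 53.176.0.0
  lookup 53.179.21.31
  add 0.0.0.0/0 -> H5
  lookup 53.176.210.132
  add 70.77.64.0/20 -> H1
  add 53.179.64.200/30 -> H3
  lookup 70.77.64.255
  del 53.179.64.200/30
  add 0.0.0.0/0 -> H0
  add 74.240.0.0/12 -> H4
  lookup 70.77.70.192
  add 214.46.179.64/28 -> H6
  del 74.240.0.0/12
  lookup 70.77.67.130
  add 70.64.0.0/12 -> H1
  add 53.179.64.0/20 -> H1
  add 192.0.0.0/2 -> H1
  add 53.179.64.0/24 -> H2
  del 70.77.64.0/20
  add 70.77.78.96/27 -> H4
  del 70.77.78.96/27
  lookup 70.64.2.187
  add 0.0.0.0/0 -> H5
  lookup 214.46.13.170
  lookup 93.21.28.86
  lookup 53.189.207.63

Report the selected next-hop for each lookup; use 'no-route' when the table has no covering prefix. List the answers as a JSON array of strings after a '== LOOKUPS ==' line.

Trace:
  + 53.176.0.0/12 (H2) depth=12
  + 214.46.0.0/16 (H6) depth=16
  lookup 53.176.0.0: bits 001101011011 walk d0:-→d1:-→d2:-→d3:-→d4:-→d5:-→d6:-→d7:-→d8:-→d9:-→d10:-→d11:-→d12:H2 -> H2
  lookup 53.179.21.31: bits 001101011011 walk d0:-→d1:-→d2:-→d3:-→d4:-→d5:-→d6:-→d7:-→d8:-→d9:-→d10:-→d11:-→d12:H2 -> H2
  + 0.0.0.0/0 (H5) depth=0
  lookup 53.176.210.132: bits 001101011011 walk d0:H5→d1:-→d2:-→d3:-→d4:-→d5:-→d6:-→d7:-→d8:-→d9:-→d10:-→d11:-→d12:H2 -> H2
  + 70.77.64.0/20 (H1) depth=20
  + 53.179.64.200/30 (H3) depth=30
  lookup 70.77.64.255: bits 01000110010011010100 walk d0:H5→d1:-→d2:-→d3:-→d4:-→d5:-→d6:-→d7:-→d8:-→d9:-→d10:-→d11:-→d12:-→d13:-→d14:-→d15:-→d16:-→d17:-→d18:-→d19:-→d20:H1 -> H1
  - 53.179.64.200/30 clear@30
  + 0.0.0.0/0 (H0) depth=0
  + 74.240.0.0/12 (H4) depth=12
  lookup 70.77.70.192: bits 01000110010011010100 walk d0:H0→d1:-→d2:-→d3:-→d4:-→d5:-→d6:-→d7:-→d8:-→d9:-→d10:-→d11:-→d12:-→d13:-→d14:-→d15:-→d16:-→d17:-→d18:-→d19:-→d20:H1 -> H1
  + 214.46.179.64/28 (H6) depth=28
  - 74.240.0.0/12 clear@12
  lookup 70.77.67.130: bits 01000110010011010100 walk d0:H0→d1:-→d2:-→d3:-→d4:-→d5:-→d6:-→d7:-→d8:-→d9:-→d10:-→d11:-→d12:-→d13:-→d14:-→d15:-→d16:-→d17:-→d18:-→d19:-→d20:H1 -> H1
  + 70.64.0.0/12 (H1) depth=12
  + 53.179.64.0/20 (H1) depth=20
  + 192.0.0.0/2 (H1) depth=2
  + 53.179.64.0/24 (H2) depth=24
  - 70.77.64.0/20 clear@20
  + 70.77.78.96/27 (H4) depth=27
  - 70.77.78.96/27 clear@27
  lookup 70.64.2.187: bits 010001100100 walk d0:H0→d1:-→d2:-→d3:-→d4:-→d5:-→d6:-→d7:-→d8:-→d9:-→d10:-→d11:-→d12:H1 -> H1
  + 0.0.0.0/0 (H5) depth=0
  lookup 214.46.13.170: bits 1101011000101110 walk d0:H5→d1:-→d2:H1→d3:-→d4:-→d5:-→d6:-→d7:-→d8:-→d9:-→d10:-→d11:-→d12:-→d13:-→d14:-→d15:-→d16:H6 -> H6
  lookup 93.21.28.86: bits 010 walk d0:H5→d1:-→d2:-→d3:- -> H5
  lookup 53.189.207.63: bits 001101011011 walk d0:H5→d1:-→d2:-→d3:-→d4:-→d5:-→d6:-→d7:-→d8:-→d9:-→d10:-→d11:-→d12:H2 -> H2

== LOOKUPS ==
["H2","H2","H2","H1","H1","H1","H1","H6","H5","H2"]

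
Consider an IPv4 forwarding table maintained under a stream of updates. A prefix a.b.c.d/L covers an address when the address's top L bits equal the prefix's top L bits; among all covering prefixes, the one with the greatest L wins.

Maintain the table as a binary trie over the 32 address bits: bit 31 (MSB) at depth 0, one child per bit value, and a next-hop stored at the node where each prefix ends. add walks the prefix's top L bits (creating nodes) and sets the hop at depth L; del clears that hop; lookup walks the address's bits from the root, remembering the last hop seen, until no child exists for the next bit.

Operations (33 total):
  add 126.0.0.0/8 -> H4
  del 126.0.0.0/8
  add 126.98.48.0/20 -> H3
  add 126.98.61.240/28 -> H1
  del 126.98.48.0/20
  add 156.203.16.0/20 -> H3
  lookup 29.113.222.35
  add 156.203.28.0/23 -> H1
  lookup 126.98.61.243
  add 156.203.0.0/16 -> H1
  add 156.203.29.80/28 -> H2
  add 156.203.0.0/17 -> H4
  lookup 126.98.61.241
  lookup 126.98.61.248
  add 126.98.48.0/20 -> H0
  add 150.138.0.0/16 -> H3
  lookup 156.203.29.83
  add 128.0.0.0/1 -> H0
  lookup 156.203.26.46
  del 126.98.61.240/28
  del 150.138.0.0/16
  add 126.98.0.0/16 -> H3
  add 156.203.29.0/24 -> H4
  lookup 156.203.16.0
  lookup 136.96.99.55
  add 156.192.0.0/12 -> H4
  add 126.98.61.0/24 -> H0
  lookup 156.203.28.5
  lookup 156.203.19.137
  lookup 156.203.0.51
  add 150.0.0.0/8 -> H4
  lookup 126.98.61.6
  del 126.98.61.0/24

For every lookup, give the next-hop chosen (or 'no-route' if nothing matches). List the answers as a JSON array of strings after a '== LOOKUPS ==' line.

Process each operation:
  add 126.0.0.0/8 -> H4 at depth 8
  - 126.0.0.0/8 clear@8
  add 126.98.48.0/20 -> H3 at depth 20
  add 126.98.61.240/28 -> H1 at depth 28
  - 126.98.48.0/20 clear@20
  add 156.203.16.0/20 -> H3 at depth 20
  Q 29.113.222.35: descend 0 ; hops seen [∅] ; pick no-route
  add 156.203.28.0/23 -> H1 at depth 23
  Q 126.98.61.243: descend 0111111001100010001111011111 ; hops seen [H1] ; pick H1
  add 156.203.0.0/16 -> H1 at depth 16
  add 156.203.29.80/28 -> H2 at depth 28
  add 156.203.0.0/17 -> H4 at depth 17
  Q 126.98.61.241: descend 0111111001100010001111011111 ; hops seen [H1] ; pick H1
  Q 126.98.61.248: descend 0111111001100010001111011111 ; hops seen [H1] ; pick H1
  add 126.98.48.0/20 -> H0 at depth 20
  add 150.138.0.0/16 -> H3 at depth 16
  Q 156.203.29.83: descend 1001110011001011000111010101 ; hops seen [H1,H4,H3,H1,H2] ; pick H2
  add 128.0.0.0/1 -> H0 at depth 1
  Q 156.203.26.46: descend 100111001100101100011 ; hops seen [H0,H1,H4,H3] ; pick H3
  - 126.98.61.240/28 clear@28
  - 150.138.0.0/16 clear@16
  add 126.98.0.0/16 -> H3 at depth 16
  add 156.203.29.0/24 -> H4 at depth 24
  Q 156.203.16.0: descend 10011100110010110001 ; hops seen [H0,H1,H4,H3] ; pick H3
  Q 136.96.99.55: descend 100 ; hops seen [H0] ; pick H0
  add 156.192.0.0/12 -> H4 at depth 12
  add 126.98.61.0/24 -> H0 at depth 24
  Q 156.203.28.5: descend 10011100110010110001110 ; hops seen [H0,H4,H1,H4,H3,H1] ; pick H1
  Q 156.203.19.137: descend 10011100110010110001 ; hops seen [H0,H4,H1,H4,H3] ; pick H3
  Q 156.203.0.51: descend 1001110011001011000 ; hops seen [H0,H4,H1,H4] ; pick H4
  add 150.0.0.0/8 -> H4 at depth 8
  Q 126.98.61.6: descend 011111100110001000111101 ; hops seen [H3,H0,H0] ; pick H0
  - 126.98.61.0/24 clear@24

== LOOKUPS ==
["no-route","H1","H1","H1","H2","H3","H3","H0","H1","H3","H4","H0"]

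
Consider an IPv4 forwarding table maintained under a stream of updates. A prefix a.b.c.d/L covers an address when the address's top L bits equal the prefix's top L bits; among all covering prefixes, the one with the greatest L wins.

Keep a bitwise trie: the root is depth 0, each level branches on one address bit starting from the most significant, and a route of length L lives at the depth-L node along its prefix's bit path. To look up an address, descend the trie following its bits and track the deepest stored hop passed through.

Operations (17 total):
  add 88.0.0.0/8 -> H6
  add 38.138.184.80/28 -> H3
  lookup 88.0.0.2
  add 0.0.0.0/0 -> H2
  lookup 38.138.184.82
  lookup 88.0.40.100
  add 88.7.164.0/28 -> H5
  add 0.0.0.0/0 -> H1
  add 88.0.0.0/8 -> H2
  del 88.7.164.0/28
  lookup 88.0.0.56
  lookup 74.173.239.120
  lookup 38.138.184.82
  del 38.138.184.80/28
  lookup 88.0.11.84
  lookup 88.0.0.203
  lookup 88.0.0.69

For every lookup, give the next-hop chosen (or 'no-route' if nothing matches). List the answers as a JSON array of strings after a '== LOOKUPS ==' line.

Process each operation:
  add 88.0.0.0/8 -> H6 at depth 8
  add 38.138.184.80/28 -> H3 at depth 28
  ? 88.0.0.2  path d0:-→d1:-→d2:-→d3:-→d4:-→d5:-→d6:-→d7:-→d8:H6  best=H6
  add 0.0.0.0/0 -> H2 at depth 0
  ? 38.138.184.82  path d0:H2→d1:-→d2:-→d3:-→d4:-→d5:-→d6:-→d7:-→d8:-→d9:-→d10:-→d11:-→d12:-→d13:-→d14:-→d15:-→d16:-→d17:-→d18:-→d19:-→d20:-→d21:-→d22:-→d23:-→d24:-→d25:-→d26:-→d27:-→d28:H3  best=H3
  ? 88.0.40.100  path d0:H2→d1:-→d2:-→d3:-→d4:-→d5:-→d6:-→d7:-→d8:H6  best=H6
  add 88.7.164.0/28 -> H5 at depth 28
  add 0.0.0.0/0 -> H1 at depth 0
  add 88.0.0.0/8 -> H2 at depth 8
  - 88.7.164.0/28 clear@28
  ? 88.0.0.56  path d0:H1→d1:-→d2:-→d3:-→d4:-→d5:-→d6:-→d7:-→d8:H2→d9:-→d10:-→d11:-→d12:-→d13:-  best=H2
  ? 74.173.239.120  path d0:H1→d1:-→d2:-→d3:-  best=H1
  ? 38.138.184.82  path d0:H1→d1:-→d2:-→d3:-→d4:-→d5:-→d6:-→d7:-→d8:-→d9:-→d10:-→d11:-→d12:-→d13:-→d14:-→d15:-→d16:-→d17:-→d18:-→d19:-→d20:-→d21:-→d22:-→d23:-→d24:-→d25:-→d26:-→d27:-→d28:H3  best=H3
  - 38.138.184.80/28 clear@28
  ? 88.0.11.84  path d0:H1→d1:-→d2:-→d3:-→d4:-→d5:-→d6:-→d7:-→d8:H2→d9:-→d10:-→d11:-→d12:-→d13:-  best=H2
  ? 88.0.0.203  path d0:H1→d1:-→d2:-→d3:-→d4:-→d5:-→d6:-→d7:-→d8:H2→d9:-→d10:-→d11:-→d12:-→d13:-  best=H2
  ? 88.0.0.69  path d0:H1→d1:-→d2:-→d3:-→d4:-→d5:-→d6:-→d7:-→d8:H2→d9:-→d10:-→d11:-→d12:-→d13:-  best=H2

== LOOKUPS ==
["H6","H3","H6","H2","H1","H3","H2","H2","H2"]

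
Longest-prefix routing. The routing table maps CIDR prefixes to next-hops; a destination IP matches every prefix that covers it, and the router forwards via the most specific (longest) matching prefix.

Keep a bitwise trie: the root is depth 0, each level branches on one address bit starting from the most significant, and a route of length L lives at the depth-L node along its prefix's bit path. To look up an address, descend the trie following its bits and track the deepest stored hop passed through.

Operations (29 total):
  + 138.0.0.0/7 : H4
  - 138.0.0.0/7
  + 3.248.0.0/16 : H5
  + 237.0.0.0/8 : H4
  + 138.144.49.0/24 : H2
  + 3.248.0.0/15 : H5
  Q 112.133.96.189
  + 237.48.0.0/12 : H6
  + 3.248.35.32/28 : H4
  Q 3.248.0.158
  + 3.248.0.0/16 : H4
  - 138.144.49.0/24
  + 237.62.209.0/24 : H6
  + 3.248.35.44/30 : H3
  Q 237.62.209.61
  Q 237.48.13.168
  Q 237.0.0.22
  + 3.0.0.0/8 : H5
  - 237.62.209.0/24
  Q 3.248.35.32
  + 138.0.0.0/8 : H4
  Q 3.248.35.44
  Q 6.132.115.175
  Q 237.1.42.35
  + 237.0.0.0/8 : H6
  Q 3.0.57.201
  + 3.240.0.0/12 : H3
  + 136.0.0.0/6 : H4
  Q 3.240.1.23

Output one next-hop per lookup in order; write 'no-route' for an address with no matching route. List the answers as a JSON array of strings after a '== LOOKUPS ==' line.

Trace:
  + 138.0.0.0/7 (H4) depth=7
  del 138.0.0.0/7 (clear depth 7)
  + 3.248.0.0/16 (H5) depth=16
  + 237.0.0.0/8 (H4) depth=8
  + 138.144.49.0/24 (H2) depth=24
  + 3.248.0.0/15 (H5) depth=15
  Q 112.133.96.189: descend 0 ; hops seen [∅] ; pick no-route
  + 237.48.0.0/12 (H6) depth=12
  + 3.248.35.32/28 (H4) depth=28
  Q 3.248.0.158: descend 000000111111100000 ; hops seen [H5,H5] ; pick H5
  + 3.248.0.0/16 (H4) depth=16
  del 138.144.49.0/24 (clear depth 24)
  + 237.62.209.0/24 (H6) depth=24
  + 3.248.35.44/30 (H3) depth=30
  Q 237.62.209.61: descend 111011010011111011010001 ; hops seen [H4,H6,H6] ; pick H6
  Q 237.48.13.168: descend 111011010011 ; hops seen [H4,H6] ; pick H6
  Q 237.0.0.22: descend 1110110100 ; hops seen [H4] ; pick H4
  + 3.0.0.0/8 (H5) depth=8
  del 237.62.209.0/24 (clear depth 24)
  Q 3.248.35.32: descend 0000001111111000001000110010 ; hops seen [H5,H5,H4,H4] ; pick H4
  + 138.0.0.0/8 (H4) depth=8
  Q 3.248.35.44: descend 000000111111100000100011001011 ; hops seen [H5,H5,H4,H4,H3] ; pick H3
  Q 6.132.115.175: descend 00000 ; hops seen [∅] ; pick no-route
  Q 237.1.42.35: descend 1110110100 ; hops seen [H4] ; pick H4
  + 237.0.0.0/8 (H6) depth=8
  Q 3.0.57.201: descend 00000011 ; hops seen [H5] ; pick H5
  + 3.240.0.0/12 (H3) depth=12
  + 136.0.0.0/6 (H4) depth=6
  Q 3.240.1.23: descend 000000111111 ; hops seen [H5,H3] ; pick H3

== LOOKUPS ==
["no-route","H5","H6","H6","H4","H4","H3","no-route","H4","H5","H3"]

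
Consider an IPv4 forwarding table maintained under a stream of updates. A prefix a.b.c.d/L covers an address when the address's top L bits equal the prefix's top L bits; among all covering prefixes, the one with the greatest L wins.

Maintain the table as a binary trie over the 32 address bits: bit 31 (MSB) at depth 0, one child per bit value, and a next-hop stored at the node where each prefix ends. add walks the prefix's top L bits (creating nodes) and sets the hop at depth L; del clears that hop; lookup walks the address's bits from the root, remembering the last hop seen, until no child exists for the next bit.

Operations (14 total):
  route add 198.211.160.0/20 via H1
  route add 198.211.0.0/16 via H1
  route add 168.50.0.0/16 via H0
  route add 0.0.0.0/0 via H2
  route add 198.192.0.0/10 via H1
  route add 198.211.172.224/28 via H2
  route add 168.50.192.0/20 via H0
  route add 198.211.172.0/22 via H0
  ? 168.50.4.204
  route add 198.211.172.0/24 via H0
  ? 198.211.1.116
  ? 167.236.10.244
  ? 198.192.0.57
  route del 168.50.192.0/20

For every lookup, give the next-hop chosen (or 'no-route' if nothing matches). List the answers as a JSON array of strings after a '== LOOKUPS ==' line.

Apply in order:
  + 198.211.160.0/20 (H1) depth=20
  + 198.211.0.0/16 (H1) depth=16
  + 168.50.0.0/16 (H0) depth=16
  + 0.0.0.0/0 (H2) depth=0
  + 198.192.0.0/10 (H1) depth=10
  + 198.211.172.224/28 (H2) depth=28
  + 168.50.192.0/20 (H0) depth=20
  + 198.211.172.0/22 (H0) depth=22
  lookup 168.50.4.204: bits 1010100000110010 walk d0:H2→d1:-→d2:-→d3:-→d4:-→d5:-→d6:-→d7:-→d8:-→d9:-→d10:-→d11:-→d12:-→d13:-→d14:-→d15:-→d16:H0 -> H0
  + 198.211.172.0/24 (H0) depth=24
  lookup 198.211.1.116: bits 1100011011010011 walk d0:H2→d1:-→d2:-→d3:-→d4:-→d5:-→d6:-→d7:-→d8:-→d9:-→d10:H1→d11:-→d12:-→d13:-→d14:-→d15:-→d16:H1 -> H1
  lookup 167.236.10.244: bits 1010 walk d0:H2→d1:-→d2:-→d3:-→d4:- -> H2
  lookup 198.192.0.57: bits 11000110110 walk d0:H2→d1:-→d2:-→d3:-→d4:-→d5:-→d6:-→d7:-→d8:-→d9:-→d10:H1→d11:- -> H1
  - 168.50.192.0/20 clear@20

== LOOKUPS ==
["H0","H1","H2","H1"]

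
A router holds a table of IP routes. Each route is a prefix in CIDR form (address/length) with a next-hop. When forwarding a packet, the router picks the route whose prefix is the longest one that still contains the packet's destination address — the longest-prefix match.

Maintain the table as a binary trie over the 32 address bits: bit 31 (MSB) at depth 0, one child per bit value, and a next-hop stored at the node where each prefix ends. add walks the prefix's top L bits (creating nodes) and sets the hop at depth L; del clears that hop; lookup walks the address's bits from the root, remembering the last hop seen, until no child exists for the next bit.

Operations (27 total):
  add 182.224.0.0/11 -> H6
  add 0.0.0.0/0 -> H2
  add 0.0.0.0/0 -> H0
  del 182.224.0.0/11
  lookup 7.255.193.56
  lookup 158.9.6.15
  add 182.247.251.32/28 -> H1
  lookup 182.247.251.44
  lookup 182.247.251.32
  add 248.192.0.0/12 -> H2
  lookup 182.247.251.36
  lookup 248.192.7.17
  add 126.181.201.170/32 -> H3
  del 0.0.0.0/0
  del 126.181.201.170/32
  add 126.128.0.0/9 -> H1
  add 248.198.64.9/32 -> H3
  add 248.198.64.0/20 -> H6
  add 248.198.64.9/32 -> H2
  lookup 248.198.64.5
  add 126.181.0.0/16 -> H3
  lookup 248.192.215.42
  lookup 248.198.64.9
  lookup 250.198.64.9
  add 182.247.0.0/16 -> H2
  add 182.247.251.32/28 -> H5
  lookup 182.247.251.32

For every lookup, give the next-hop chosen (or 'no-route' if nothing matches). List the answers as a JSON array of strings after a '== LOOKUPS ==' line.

Apply in order:
  + 182.224.0.0/11 (H6) depth=11
  + 0.0.0.0/0 (H2) depth=0
  + 0.0.0.0/0 (H0) depth=0
  - 182.224.0.0/11 clear@11
  lookup 7.255.193.56: bits ε walk d0:H0 -> H0
  lookup 158.9.6.15: bits 10 walk d0:H0→d1:-→d2:- -> H0
  + 182.247.251.32/28 (H1) depth=28
  lookup 182.247.251.44: bits 1011011011110111111110110010 walk d0:H0→d1:-→d2:-→d3:-→d4:-→d5:-→d6:-→d7:-→d8:-→d9:-→d10:-→d11:-→d12:-→d13:-→d14:-→d15:-→d16:-→d17:-→d18:-→d19:-→d20:-→d21:-→d22:-→d23:-→d24:-→d25:-→d26:-→d27:-→d28:H1 -> H1
  lookup 182.247.251.32: bits 1011011011110111111110110010 walk d0:H0→d1:-→d2:-→d3:-→d4:-→d5:-→d6:-→d7:-→d8:-→d9:-→d10:-→d11:-→d12:-→d13:-→d14:-→d15:-→d16:-→d17:-→d18:-→d19:-→d20:-→d21:-→d22:-→d23:-→d24:-→d25:-→d26:-→d27:-→d28:H1 -> H1
  + 248.192.0.0/12 (H2) depth=12
  lookup 182.247.251.36: bits 1011011011110111111110110010 walk d0:H0→d1:-→d2:-→d3:-→d4:-→d5:-→d6:-→d7:-→d8:-→d9:-→d10:-→d11:-→d12:-→d13:-→d14:-→d15:-→d16:-→d17:-→d18:-→d19:-→d20:-→d21:-→d22:-→d23:-→d24:-→d25:-→d26:-→d27:-→d28:H1 -> H1
  lookup 248.192.7.17: bits 111110001100 walk d0:H0→d1:-→d2:-→d3:-→d4:-→d5:-→d6:-→d7:-→d8:-→d9:-→d10:-→d11:-→d12:H2 -> H2
  + 126.181.201.170/32 (H3) depth=32
  - 0.0.0.0/0 clear@0
  - 126.181.201.170/32 clear@32
  + 126.128.0.0/9 (H1) depth=9
  + 248.198.64.9/32 (H3) depth=32
  + 248.198.64.0/20 (H6) depth=20
  + 248.198.64.9/32 (H2) depth=32
  lookup 248.198.64.5: bits 1111100011000110010000000000 walk d0:-→d1:-→d2:-→d3:-→d4:-→d5:-→d6:-→d7:-→d8:-→d9:-→d10:-→d11:-→d12:H2→d13:-→d14:-→d15:-→d16:-→d17:-→d18:-→d19:-→d20:H6→d21:-→d22:-→d23:-→d24:-→d25:-→d26:-→d27:-→d28:- -> H6
  + 126.181.0.0/16 (H3) depth=16
  lookup 248.192.215.42: bits 1111100011000 walk d0:-→d1:-→d2:-→d3:-→d4:-→d5:-→d6:-→d7:-→d8:-→d9:-→d10:-→d11:-→d12:H2→d13:- -> H2
  lookup 248.198.64.9: bits 11111000110001100100000000001001 walk d0:-→d1:-→d2:-→d3:-→d4:-→d5:-→d6:-→d7:-→d8:-→d9:-→d10:-→d11:-→d12:H2→d13:-→d14:-→d15:-→d16:-→d17:-→d18:-→d19:-→d20:H6→d21:-→d22:-→d23:-→d24:-→d25:-→d26:-→d27:-→d28:-→d29:-→d30:-→d31:-→d32:H2 -> H2
  lookup 250.198.64.9: bits 111110 walk d0:-→d1:-→d2:-→d3:-→d4:-→d5:-→d6:- -> no-route
  + 182.247.0.0/16 (H2) depth=16
  + 182.247.251.32/28 (H5) depth=28
  lookup 182.247.251.32: bits 1011011011110111111110110010 walk d0:-→d1:-→d2:-→d3:-→d4:-→d5:-→d6:-→d7:-→d8:-→d9:-→d10:-→d11:-→d12:-→d13:-→d14:-→d15:-→d16:H2→d17:-→d18:-→d19:-→d20:-→d21:-→d22:-→d23:-→d24:-→d25:-→d26:-→d27:-→d28:H5 -> H5

== LOOKUPS ==
["H0","H0","H1","H1","H1","H2","H6","H2","H2","no-route","H5"]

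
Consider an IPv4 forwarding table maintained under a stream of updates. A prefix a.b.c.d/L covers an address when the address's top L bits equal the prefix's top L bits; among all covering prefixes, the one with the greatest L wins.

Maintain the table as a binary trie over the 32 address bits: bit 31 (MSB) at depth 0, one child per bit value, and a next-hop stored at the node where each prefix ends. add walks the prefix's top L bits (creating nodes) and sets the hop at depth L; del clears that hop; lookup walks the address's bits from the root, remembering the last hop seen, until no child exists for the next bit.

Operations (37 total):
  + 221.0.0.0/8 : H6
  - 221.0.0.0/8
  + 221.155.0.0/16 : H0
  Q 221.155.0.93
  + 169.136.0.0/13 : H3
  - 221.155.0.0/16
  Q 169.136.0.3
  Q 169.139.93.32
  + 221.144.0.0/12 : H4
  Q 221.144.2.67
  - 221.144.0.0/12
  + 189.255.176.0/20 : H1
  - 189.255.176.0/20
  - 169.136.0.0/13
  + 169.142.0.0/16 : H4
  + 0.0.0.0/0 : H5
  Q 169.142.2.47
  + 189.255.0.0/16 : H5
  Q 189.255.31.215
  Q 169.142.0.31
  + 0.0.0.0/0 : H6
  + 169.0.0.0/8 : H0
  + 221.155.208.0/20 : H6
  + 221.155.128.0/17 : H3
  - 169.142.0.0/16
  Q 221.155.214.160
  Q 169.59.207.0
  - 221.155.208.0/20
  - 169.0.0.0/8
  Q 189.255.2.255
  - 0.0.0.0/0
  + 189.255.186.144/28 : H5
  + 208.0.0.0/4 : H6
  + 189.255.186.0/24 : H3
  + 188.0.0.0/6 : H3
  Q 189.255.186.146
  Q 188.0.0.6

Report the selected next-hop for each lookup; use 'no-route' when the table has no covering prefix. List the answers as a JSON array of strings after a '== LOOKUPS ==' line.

Process each operation:
  add 221.0.0.0/8 -> H6 at depth 8
  del 221.0.0.0/8 (clear depth 8)
  add 221.155.0.0/16 -> H0 at depth 16
  Q 221.155.0.93: descend 1101110110011011 ; hops seen [H0] ; pick H0
  add 169.136.0.0/13 -> H3 at depth 13
  del 221.155.0.0/16 (clear depth 16)
  Q 169.136.0.3: descend 1010100110001 ; hops seen [H3] ; pick H3
  Q 169.139.93.32: descend 1010100110001 ; hops seen [H3] ; pick H3
  add 221.144.0.0/12 -> H4 at depth 12
  Q 221.144.2.67: descend 110111011001 ; hops seen [H4] ; pick H4
  del 221.144.0.0/12 (clear depth 12)
  add 189.255.176.0/20 -> H1 at depth 20
  del 189.255.176.0/20 (clear depth 20)
  del 169.136.0.0/13 (clear depth 13)
  add 169.142.0.0/16 -> H4 at depth 16
  add 0.0.0.0/0 -> H5 at depth 0
  Q 169.142.2.47: descend 1010100110001110 ; hops seen [H5,H4] ; pick H4
  add 189.255.0.0/16 -> H5 at depth 16
  Q 189.255.31.215: descend 1011110111111111 ; hops seen [H5,H5] ; pick H5
  Q 169.142.0.31: descend 1010100110001110 ; hops seen [H5,H4] ; pick H4
  add 0.0.0.0/0 -> H6 at depth 0
  add 169.0.0.0/8 -> H0 at depth 8
  add 221.155.208.0/20 -> H6 at depth 20
  add 221.155.128.0/17 -> H3 at depth 17
  del 169.142.0.0/16 (clear depth 16)
  Q 221.155.214.160: descend 11011101100110111101 ; hops seen [H6,H3,H6] ; pick H6
  Q 169.59.207.0: descend 10101001 ; hops seen [H6,H0] ; pick H0
  del 221.155.208.0/20 (clear depth 20)
  del 169.0.0.0/8 (clear depth 8)
  Q 189.255.2.255: descend 1011110111111111 ; hops seen [H6,H5] ; pick H5
  del 0.0.0.0/0 (clear depth 0)
  add 189.255.186.144/28 -> H5 at depth 28
  add 208.0.0.0/4 -> H6 at depth 4
  add 189.255.186.0/24 -> H3 at depth 24
  add 188.0.0.0/6 -> H3 at depth 6
  Q 189.255.186.146: descend 1011110111111111101110101001 ; hops seen [H3,H5,H3,H5] ; pick H5
  Q 188.0.0.6: descend 1011110 ; hops seen [H3] ; pick H3

== LOOKUPS ==
["H0","H3","H3","H4","H4","H5","H4","H6","H0","H5","H5","H3"]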